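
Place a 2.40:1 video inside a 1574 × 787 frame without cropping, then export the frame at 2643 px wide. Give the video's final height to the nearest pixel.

1101 px

At 1574×787 the video is width-limited, so height = 1574 / 2.400 ≈ 655.83 px.
Resizing to 2643 px wide multiplies everything by 1.6792: 655.83 → 1101.25 px.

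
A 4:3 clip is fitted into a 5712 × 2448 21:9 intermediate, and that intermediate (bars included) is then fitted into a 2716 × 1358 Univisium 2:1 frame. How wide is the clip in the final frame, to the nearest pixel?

1552 px

4:3 in 5712×2448: fills the height, so the clip is 3264.00 × 2448.00.
21:9 in 2716×1358: fills the width, so the intermediate becomes 2716.00 × 1164.00 — a scale of ×0.4755.
Applying the same ×0.4755: 3264.00 → 1552.00.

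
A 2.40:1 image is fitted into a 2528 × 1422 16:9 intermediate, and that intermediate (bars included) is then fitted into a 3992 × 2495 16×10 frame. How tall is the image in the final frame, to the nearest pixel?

1663 px

Inside the 2528×1422 canvas the image is width-limited at 2528.00 × 1053.33.
Second fit — the 16:9 canvas into 3992×2495 spans the width: 3992.00 × 2245.50 (×1.5791 from 2528×1422).
Applying the same ×1.5791: 1053.33 → 1663.33.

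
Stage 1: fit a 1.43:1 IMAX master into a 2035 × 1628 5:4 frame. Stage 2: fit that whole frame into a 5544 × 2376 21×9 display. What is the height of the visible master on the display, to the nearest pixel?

2077 px

First fit — 1.43:1 IMAX into 2035×1628 spans the width: 2035.00 × 1423.08.
The 5:4 canvas is height-limited in 5544×2376, giving 2970.00 × 2376.00; scale factor 1.4595.
Applying the same ×1.4595: 1423.08 → 2076.92.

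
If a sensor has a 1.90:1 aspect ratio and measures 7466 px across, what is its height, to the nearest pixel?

Height = 7466 / 1.900 = 3929.47.

3929 px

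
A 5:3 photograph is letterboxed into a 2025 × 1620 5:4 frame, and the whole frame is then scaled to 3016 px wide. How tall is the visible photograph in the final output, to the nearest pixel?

In the 2025×1620 frame the photograph fills the width: height = 2025 × 3/5 ≈ 1215.00 px.
Resizing to 3016 px wide multiplies everything by 1.4894: 1215.00 → 1809.60 px.

1810 px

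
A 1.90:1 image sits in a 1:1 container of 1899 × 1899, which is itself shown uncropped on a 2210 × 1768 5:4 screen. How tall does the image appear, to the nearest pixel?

931 px

Inside the 1899×1899 canvas the image is width-limited at 1899.00 × 999.47.
Second fit — the 1:1 canvas into 2210×1768 spans the height: 1768.00 × 1768.00 (×0.9310 from 1899×1899).
The image scales with it: height 999.47 × 0.9310 ≈ 930.53.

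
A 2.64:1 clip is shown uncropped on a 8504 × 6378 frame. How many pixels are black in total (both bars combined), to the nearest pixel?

2.64:1 (2.640) > 4:3 (1.333), so the clip fills the width.
Content height = 8504 / 2.640 ≈ 3221.2121 px.
6378 − 3221.2121 = 3156.7879 px of bars.
That's 3156.7879 × 8504 ≈ 26845324 black pixels.

26845324 pixels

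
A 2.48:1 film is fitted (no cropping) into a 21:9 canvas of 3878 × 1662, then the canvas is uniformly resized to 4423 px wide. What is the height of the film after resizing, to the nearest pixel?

1783 px

In the 3878×1662 frame the film fills the width: height = 3878 / 2.480 ≈ 1563.71 px.
Resizing to 4423 px wide multiplies everything by 1.1405: 1563.71 → 1783.47 px.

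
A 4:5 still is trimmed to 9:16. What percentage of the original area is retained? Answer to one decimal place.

70.3%

Going from 4:5 to 9:16 means cutting width while keeping height.
Area ratio = (0.562)/(0.800) = 70.31% retained.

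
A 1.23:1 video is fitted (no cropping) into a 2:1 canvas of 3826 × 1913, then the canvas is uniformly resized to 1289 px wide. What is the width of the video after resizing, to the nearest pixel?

793 px

At 3826×1913 the video is height-limited, so width = 1913 × 1.230 ≈ 2352.99 px.
The frame scales by 1289/3826 = 0.3369; 2352.99 × 0.3369 ≈ 792.74 px.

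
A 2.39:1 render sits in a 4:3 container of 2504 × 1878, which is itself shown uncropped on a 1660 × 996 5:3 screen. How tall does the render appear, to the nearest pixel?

Inside the 2504×1878 canvas the render is width-limited at 2504.00 × 1047.70.
4:3 in 1660×996: fills the height, so the intermediate becomes 1328.00 × 996.00 — a scale of ×0.5304.
Applying the same ×0.5304: 1047.70 → 555.65.

556 px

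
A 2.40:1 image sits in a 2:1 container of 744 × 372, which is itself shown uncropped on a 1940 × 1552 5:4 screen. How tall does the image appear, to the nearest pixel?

Inside the 744×372 canvas the image is width-limited at 744.00 × 310.00.
The 2:1 canvas is width-limited in 1940×1552, giving 1940.00 × 970.00; scale factor 2.6075.
So the image's height is 310.00 × 2.6075 ≈ 808.33.

808 px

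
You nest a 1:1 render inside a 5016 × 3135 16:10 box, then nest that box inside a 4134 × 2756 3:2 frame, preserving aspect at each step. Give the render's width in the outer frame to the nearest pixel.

First fit — 1:1 into 5016×3135 spans the height: 3135.00 × 3135.00.
16:10 in 4134×2756: fills the width, so the intermediate becomes 4134.00 × 2583.75 — a scale of ×0.8242.
Applying the same ×0.8242: 3135.00 → 2583.75.

2584 px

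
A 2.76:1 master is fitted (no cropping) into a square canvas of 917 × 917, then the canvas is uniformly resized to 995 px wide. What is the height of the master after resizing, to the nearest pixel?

In the 917×917 frame the master fills the width: height = 917 / 2.760 ≈ 332.25 px.
Resizing to 995 px wide multiplies everything by 1.0851: 332.25 → 360.51 px.

361 px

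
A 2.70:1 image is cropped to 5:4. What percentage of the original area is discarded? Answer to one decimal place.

Going from 2.70:1 to 5:4 means cutting width while keeping height.
Fraction kept = (1.250)/(2.700) ≈ 46.30%, so 53.70% is lost.

53.7%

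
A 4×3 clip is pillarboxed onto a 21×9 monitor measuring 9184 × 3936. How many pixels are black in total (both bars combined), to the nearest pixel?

15492096 pixels

4×3 (1.333) < 21×9 (2.333), so the clip fills the height.
That makes the image 5248.0000 px wide (3936 × 4/3).
Black = 9184 − 5248.0000 = 3936.0000 px.
That's 3936.0000 × 3936 ≈ 15492096 black pixels.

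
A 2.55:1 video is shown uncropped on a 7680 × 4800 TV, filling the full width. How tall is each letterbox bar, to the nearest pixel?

894 px

The video is 7680 / 2.550 ≈ 3011.76 px tall.
4800 − 3011.76 = 1788.24 px of bars (894.12 each).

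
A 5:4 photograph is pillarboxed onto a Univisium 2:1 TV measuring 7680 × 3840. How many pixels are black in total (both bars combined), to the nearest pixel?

5:4 (1.250) < Univisium 2:1 (2.000), so the photograph fills the height.
The photograph is 3840 × 5/4 ≈ 4800.0000 px wide.
7680 − 4800.0000 = 2880.0000 px of bars.
Across the 3840-px span: 2880.0000 × 3840 ≈ 11059200 px.

11059200 pixels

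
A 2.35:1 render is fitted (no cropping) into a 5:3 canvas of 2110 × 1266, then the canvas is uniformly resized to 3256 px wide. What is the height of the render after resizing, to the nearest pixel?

In the 2110×1266 frame the render fills the width: height = 2110 / 2.350 ≈ 897.87 px.
The frame scales by 3256/2110 = 1.5431; 897.87 × 1.5431 ≈ 1385.53 px.

1386 px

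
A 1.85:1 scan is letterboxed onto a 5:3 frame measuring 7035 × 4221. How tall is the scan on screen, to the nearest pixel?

1.85:1 (1.850) > 5:3 (1.667), so the scan fills the width.
That makes the image 3802.70 px tall (7035 / 1.850).

3803 px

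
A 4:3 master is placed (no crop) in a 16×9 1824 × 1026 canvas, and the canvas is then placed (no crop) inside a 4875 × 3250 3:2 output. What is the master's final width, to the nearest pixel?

3656 px

Inside the 1824×1026 canvas the master is height-limited at 1368.00 × 1026.00.
16×9 in 4875×3250: fills the width, so the intermediate becomes 4875.00 × 2742.19 — a scale of ×2.6727.
So the master's width is 1368.00 × 2.6727 ≈ 3656.25.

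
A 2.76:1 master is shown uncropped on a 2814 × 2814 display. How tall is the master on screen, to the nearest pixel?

1020 px

Since 2.760 > 1.000, the master is width-limited.
The master is 2814 / 2.760 ≈ 1019.57 px tall.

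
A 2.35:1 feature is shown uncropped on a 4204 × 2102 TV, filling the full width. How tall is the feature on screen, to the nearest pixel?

Content height = 4204 / 2.350 ≈ 1788.94 px.

1789 px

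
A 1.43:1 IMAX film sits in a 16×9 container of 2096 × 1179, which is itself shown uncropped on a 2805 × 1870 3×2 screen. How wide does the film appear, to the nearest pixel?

Inside the 2096×1179 canvas the film is height-limited at 1685.97 × 1179.00.
16×9 in 2805×1870: fills the width, so the intermediate becomes 2805.00 × 1577.81 — a scale of ×1.3383.
The film scales with it: width 1685.97 × 1.3383 ≈ 2256.27.

2256 px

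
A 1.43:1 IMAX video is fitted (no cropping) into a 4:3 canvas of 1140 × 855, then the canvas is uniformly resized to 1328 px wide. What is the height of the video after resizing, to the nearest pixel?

929 px

At 1140×855 the video is width-limited, so height = 1140 / 1.430 ≈ 797.20 px.
Scaling 1140 → 1328 is ×1.1649, so the height becomes 797.20 × 1.1649 ≈ 928.67 px.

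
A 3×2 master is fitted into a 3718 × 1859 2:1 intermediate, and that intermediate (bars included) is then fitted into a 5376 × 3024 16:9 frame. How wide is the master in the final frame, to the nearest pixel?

Inside the 3718×1859 canvas the master is height-limited at 2788.50 × 1859.00.
2:1 in 5376×3024: fills the width, so the intermediate becomes 5376.00 × 2688.00 — a scale of ×1.4459.
So the master's width is 2788.50 × 1.4459 ≈ 4032.00.

4032 px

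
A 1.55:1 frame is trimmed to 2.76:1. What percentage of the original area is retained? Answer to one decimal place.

56.2%

Going from 1.55:1 to 2.76:1 means cutting height while keeping width.
Area ratio = (1.550)/(2.760) = 56.16% retained.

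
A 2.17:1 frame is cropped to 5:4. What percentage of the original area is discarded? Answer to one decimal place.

5:4 is narrower than 2.17:1, so the crop keeps the full height and trims the width.
(1.250)/(2.170) ≈ 0.576 of the area survives, leaving 42.40% discarded.

42.4%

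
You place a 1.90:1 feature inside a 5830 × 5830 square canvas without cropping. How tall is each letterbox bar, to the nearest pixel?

Since 1.900 > 1.000, the feature is width-limited.
That makes the image 3068.42 px tall (5830 / 1.900).
5830 − 3068.42 = 2761.58 px of bars (1380.79 each).

1381 px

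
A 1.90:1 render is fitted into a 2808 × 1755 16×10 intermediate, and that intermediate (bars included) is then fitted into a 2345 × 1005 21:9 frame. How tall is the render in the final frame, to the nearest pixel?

1.90:1 in 2808×1755: fills the width, so the render is 2808.00 × 1477.89.
Second fit — the 16×10 canvas into 2345×1005 spans the height: 1608.00 × 1005.00 (×0.5726 from 2808×1755).
So the render's height is 1477.89 × 0.5726 ≈ 846.32.

846 px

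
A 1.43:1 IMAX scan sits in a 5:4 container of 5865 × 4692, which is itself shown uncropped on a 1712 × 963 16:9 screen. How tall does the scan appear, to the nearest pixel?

842 px

1.43:1 IMAX in 5865×4692: fills the width, so the scan is 5865.00 × 4101.40.
5:4 in 1712×963: fills the height, so the intermediate becomes 1203.75 × 963.00 — a scale of ×0.2052.
So the scan's height is 4101.40 × 0.2052 ≈ 841.78.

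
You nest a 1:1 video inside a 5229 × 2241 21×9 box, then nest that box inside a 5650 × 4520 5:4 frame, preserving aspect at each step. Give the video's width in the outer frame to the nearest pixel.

2421 px

Inside the 5229×2241 canvas the video is height-limited at 2241.00 × 2241.00.
21×9 in 5650×4520: fills the width, so the intermediate becomes 5650.00 × 2421.43 — a scale of ×1.0805.
So the video's width is 2241.00 × 1.0805 ≈ 2421.43.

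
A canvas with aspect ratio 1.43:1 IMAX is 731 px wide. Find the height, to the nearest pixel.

At 1.43:1 IMAX, 731 / 1.430 ≈ 511.19.

511 px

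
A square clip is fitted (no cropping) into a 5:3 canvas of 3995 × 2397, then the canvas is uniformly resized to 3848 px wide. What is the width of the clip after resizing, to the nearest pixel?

In the 3995×2397 frame the clip fills the height: width = 2397 × 1/1 ≈ 2397.00 px.
The frame scales by 3848/3995 = 0.9632; 2397.00 × 0.9632 ≈ 2308.80 px.

2309 px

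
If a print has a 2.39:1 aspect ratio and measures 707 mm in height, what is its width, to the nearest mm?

At 2.39:1, 707 × 2.390 ≈ 1689.73.

1690 mm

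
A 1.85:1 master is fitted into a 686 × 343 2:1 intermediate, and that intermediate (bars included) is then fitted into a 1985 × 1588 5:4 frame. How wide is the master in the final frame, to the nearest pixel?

Inside the 686×343 canvas the master is height-limited at 634.55 × 343.00.
The 2:1 canvas is width-limited in 1985×1588, giving 1985.00 × 992.50; scale factor 2.8936.
Applying the same ×2.8936: 634.55 → 1836.12.

1836 px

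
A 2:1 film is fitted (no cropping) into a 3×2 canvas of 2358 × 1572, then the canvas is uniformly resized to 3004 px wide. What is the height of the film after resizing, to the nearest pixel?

At 2358×1572 the film is width-limited, so height = 2358 × 1/2 ≈ 1179.00 px.
The frame scales by 3004/2358 = 1.2740; 1179.00 × 1.2740 ≈ 1502.00 px.

1502 px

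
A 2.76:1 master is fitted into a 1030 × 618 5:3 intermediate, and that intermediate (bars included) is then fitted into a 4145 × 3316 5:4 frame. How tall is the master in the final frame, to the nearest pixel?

1502 px

2.76:1 in 1030×618: fills the width, so the master is 1030.00 × 373.19.
The 5:3 canvas is width-limited in 4145×3316, giving 4145.00 × 2487.00; scale factor 4.0243.
So the master's height is 373.19 × 4.0243 ≈ 1501.81.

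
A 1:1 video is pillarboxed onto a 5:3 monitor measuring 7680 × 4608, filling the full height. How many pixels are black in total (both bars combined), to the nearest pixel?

That makes the image 4608.0000 px wide (4608 × 1/1).
7680 − 4608.0000 = 3072.0000 px of bars.
That's 3072.0000 × 4608 ≈ 14155776 black pixels.

14155776 pixels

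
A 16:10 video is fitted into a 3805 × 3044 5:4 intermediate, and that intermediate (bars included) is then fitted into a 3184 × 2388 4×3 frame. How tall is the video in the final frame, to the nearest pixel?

16:10 in 3805×3044: fills the width, so the video is 3805.00 × 2378.12.
The 5:4 canvas is height-limited in 3184×2388, giving 2985.00 × 2388.00; scale factor 0.7845.
The video scales with it: height 2378.12 × 0.7845 ≈ 1865.62.

1866 px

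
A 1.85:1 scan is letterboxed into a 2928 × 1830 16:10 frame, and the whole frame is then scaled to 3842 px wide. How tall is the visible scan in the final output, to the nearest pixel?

Fitted into 2928×1830, the scan spans the width; its height is 2928 / 1.850 ≈ 1582.70 px.
Scaling 2928 → 3842 is ×1.3122, so the height becomes 1582.70 × 1.3122 ≈ 2076.76 px.

2077 px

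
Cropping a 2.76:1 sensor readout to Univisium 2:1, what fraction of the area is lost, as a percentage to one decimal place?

Univisium 2:1 is narrower than 2.76:1, so the crop keeps the full height and trims the width.
Fraction kept = (2.000)/(2.760) ≈ 72.46%, so 27.54% is lost.

27.5%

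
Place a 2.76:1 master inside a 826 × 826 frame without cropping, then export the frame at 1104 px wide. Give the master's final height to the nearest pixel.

400 px

In the 826×826 frame the master fills the width: height = 826 / 2.760 ≈ 299.28 px.
The frame scales by 1104/826 = 1.3366; 299.28 × 1.3366 ≈ 400.00 px.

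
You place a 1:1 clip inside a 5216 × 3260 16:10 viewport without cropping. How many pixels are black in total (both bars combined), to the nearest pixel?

Since 1.000 < 1.600, the clip is height-limited.
Content width = 3260 × 1/1 ≈ 3260.0000 px.
5216 − 3260.0000 = 1956.0000 px of bars.
Bar area = 1956.0000 × 3260 ≈ 6376560 px.

6376560 pixels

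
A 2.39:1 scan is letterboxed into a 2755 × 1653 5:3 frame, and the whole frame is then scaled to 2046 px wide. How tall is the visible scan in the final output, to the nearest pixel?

856 px

At 2755×1653 the scan is width-limited, so height = 2755 / 2.390 ≈ 1152.72 px.
Resizing to 2046 px wide multiplies everything by 0.7426: 1152.72 → 856.07 px.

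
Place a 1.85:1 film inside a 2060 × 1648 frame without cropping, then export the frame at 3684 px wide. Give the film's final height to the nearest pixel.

In the 2060×1648 frame the film fills the width: height = 2060 / 1.850 ≈ 1113.51 px.
Scaling 2060 → 3684 is ×1.7883, so the height becomes 1113.51 × 1.7883 ≈ 1991.35 px.

1991 px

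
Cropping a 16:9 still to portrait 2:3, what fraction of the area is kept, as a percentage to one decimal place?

37.5%

The height stays; only width is cut (since portrait 2:3 is narrower than 16:9).
(0.667)/(1.778) ≈ 0.375 of the area survives.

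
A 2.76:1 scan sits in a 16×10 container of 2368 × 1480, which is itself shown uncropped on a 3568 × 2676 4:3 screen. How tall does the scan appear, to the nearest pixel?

First fit — 2.76:1 into 2368×1480 spans the width: 2368.00 × 857.97.
16×10 in 3568×2676: fills the width, so the intermediate becomes 3568.00 × 2230.00 — a scale of ×1.5068.
The scan scales with it: height 857.97 × 1.5068 ≈ 1292.75.

1293 px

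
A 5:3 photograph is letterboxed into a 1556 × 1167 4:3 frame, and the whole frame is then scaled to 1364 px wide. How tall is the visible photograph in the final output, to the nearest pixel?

Fitted into 1556×1167, the photograph spans the width; its height is 1556 × 3/5 ≈ 933.60 px.
Resizing to 1364 px wide multiplies everything by 0.8766: 933.60 → 818.40 px.

818 px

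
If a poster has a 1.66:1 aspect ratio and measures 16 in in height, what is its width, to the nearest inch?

Width = 16 × 1.660 = 26.56.

27 in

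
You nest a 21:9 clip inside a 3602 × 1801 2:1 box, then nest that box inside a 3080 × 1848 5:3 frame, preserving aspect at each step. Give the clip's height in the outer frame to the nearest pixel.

First fit — 21:9 into 3602×1801 spans the width: 3602.00 × 1543.71.
The 2:1 canvas is width-limited in 3080×1848, giving 3080.00 × 1540.00; scale factor 0.8551.
So the clip's height is 1543.71 × 0.8551 ≈ 1320.00.

1320 px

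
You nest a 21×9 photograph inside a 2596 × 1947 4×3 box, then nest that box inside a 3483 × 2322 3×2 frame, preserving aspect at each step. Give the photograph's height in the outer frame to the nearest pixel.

First fit — 21×9 into 2596×1947 spans the width: 2596.00 × 1112.57.
Second fit — the 4×3 canvas into 3483×2322 spans the height: 3096.00 × 2322.00 (×1.1926 from 2596×1947).
The photograph scales with it: height 1112.57 × 1.1926 ≈ 1326.86.

1327 px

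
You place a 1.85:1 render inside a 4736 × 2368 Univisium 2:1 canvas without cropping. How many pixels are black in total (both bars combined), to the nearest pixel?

1.85:1 (1.850) < Univisium 2:1 (2.000), so the render fills the height.
That makes the image 4380.8000 px wide (2368 × 1.850).
4736 − 4380.8000 = 355.2000 px of bars.
Across the 2368-px span: 355.2000 × 2368 ≈ 841114 px.

841114 pixels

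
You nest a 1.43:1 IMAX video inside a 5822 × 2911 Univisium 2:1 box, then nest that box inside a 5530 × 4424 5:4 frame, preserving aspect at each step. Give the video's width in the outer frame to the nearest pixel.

3954 px

First fit — 1.43:1 IMAX into 5822×2911 spans the height: 4162.73 × 2911.00.
Second fit — the Univisium 2:1 canvas into 5530×4424 spans the width: 5530.00 × 2765.00 (×0.9498 from 5822×2911).
Applying the same ×0.9498: 4162.73 → 3953.95.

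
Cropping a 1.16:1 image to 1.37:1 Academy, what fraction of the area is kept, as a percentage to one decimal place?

84.7%

1.37:1 Academy is wider than 1.16:1, so the crop keeps the full width and trims the height.
(1.160)/(1.370) ≈ 0.847 of the area survives.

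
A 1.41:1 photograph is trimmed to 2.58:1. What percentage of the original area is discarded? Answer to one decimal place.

The width stays; only height is cut (since 2.58:1 is wider than 1.41:1).
Fraction kept = (1.410)/(2.580) ≈ 54.65%, so 45.35% is lost.

45.3%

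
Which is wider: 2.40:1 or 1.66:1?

2.40:1

2.4 and 1.66; 2.4 > 1.66.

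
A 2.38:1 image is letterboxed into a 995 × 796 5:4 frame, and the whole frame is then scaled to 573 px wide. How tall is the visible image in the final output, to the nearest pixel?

At 995×796 the image is width-limited, so height = 995 / 2.380 ≈ 418.07 px.
Scaling 995 → 573 is ×0.5759, so the height becomes 418.07 × 0.5759 ≈ 240.76 px.

241 px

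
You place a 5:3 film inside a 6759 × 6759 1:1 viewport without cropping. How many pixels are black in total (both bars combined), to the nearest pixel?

18273632 pixels

Since 1.667 > 1.000, the film is width-limited.
Content height = 6759 × 3/5 ≈ 4055.4000 px.
Leftover height: 6759 − 4055.4000 = 2703.6000 px.
Bar area = 2703.6000 × 6759 ≈ 18273632 px.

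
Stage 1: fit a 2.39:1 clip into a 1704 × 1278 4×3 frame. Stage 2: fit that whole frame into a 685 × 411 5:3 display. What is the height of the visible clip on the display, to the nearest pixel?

Inside the 1704×1278 canvas the clip is width-limited at 1704.00 × 712.97.
Second fit — the 4×3 canvas into 685×411 spans the height: 548.00 × 411.00 (×0.3216 from 1704×1278).
The clip scales with it: height 712.97 × 0.3216 ≈ 229.29.

229 px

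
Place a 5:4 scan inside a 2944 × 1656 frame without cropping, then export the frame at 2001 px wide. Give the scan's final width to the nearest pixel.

1407 px

Fitted into 2944×1656, the scan spans the height; its width is 1656 × 5/4 ≈ 2070.00 px.
The frame scales by 2001/2944 = 0.6797; 2070.00 × 0.6797 ≈ 1406.95 px.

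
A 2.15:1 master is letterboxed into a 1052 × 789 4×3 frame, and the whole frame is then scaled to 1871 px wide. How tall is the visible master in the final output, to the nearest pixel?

In the 1052×789 frame the master fills the width: height = 1052 / 2.150 ≈ 489.30 px.
Scaling 1052 → 1871 is ×1.7785, so the height becomes 489.30 × 1.7785 ≈ 870.23 px.

870 px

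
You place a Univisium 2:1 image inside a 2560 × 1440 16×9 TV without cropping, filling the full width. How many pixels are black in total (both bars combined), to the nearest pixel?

That makes the image 1280.0000 px tall (2560 × 1/2).
Black = 1440 − 1280.0000 = 160.0000 px.
Across the 2560-px span: 160.0000 × 2560 ≈ 409600 px.

409600 pixels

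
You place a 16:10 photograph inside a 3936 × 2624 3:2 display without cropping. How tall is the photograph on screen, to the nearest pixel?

2460 px

16:10 is wider than 3:2, so it spans the full width.
The photograph is 3936 × 10/16 ≈ 2460.00 px tall.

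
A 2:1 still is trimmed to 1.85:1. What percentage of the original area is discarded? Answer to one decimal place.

1.85:1 is narrower than 2:1, so the crop keeps the full height and trims the width.
(1.850)/(2.000) ≈ 0.925 of the area survives, leaving 7.50% discarded.

7.5%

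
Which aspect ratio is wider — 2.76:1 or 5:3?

2.76 and 5:3 = 1.667; 2.76 > 1.667.

2.76:1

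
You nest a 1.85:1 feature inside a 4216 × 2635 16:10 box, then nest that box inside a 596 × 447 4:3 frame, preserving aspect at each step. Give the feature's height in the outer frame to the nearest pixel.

322 px

First fit — 1.85:1 into 4216×2635 spans the width: 4216.00 × 2278.92.
16:10 in 596×447: fills the width, so the intermediate becomes 596.00 × 372.50 — a scale of ×0.1414.
Applying the same ×0.1414: 2278.92 → 322.16.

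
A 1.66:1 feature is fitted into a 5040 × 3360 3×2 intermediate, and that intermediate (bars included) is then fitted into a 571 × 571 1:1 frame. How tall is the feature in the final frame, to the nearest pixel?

Inside the 5040×3360 canvas the feature is width-limited at 5040.00 × 3036.14.
3×2 in 571×571: fills the width, so the intermediate becomes 571.00 × 380.67 — a scale of ×0.1133.
So the feature's height is 3036.14 × 0.1133 ≈ 343.98.

344 px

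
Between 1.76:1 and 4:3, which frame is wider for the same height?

1.76 and 4:3 = 1.333; 1.76 > 1.333.

1.76:1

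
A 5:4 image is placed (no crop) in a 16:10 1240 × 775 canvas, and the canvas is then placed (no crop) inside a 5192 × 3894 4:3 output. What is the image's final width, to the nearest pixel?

5:4 in 1240×775: fills the height, so the image is 968.75 × 775.00.
Second fit — the 16:10 canvas into 5192×3894 spans the width: 5192.00 × 3245.00 (×4.1871 from 1240×775).
Applying the same ×4.1871: 968.75 → 4056.25.

4056 px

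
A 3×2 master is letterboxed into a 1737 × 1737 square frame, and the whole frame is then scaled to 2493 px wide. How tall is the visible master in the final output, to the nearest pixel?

1662 px

At 1737×1737 the master is width-limited, so height = 1737 × 2/3 ≈ 1158.00 px.
The frame scales by 2493/1737 = 1.4352; 1158.00 × 1.4352 ≈ 1662.00 px.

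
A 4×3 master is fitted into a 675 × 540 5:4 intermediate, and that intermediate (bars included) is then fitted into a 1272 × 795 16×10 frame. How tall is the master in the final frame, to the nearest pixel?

Inside the 675×540 canvas the master is width-limited at 675.00 × 506.25.
The 5:4 canvas is height-limited in 1272×795, giving 993.75 × 795.00; scale factor 1.4722.
So the master's height is 506.25 × 1.4722 ≈ 745.31.

745 px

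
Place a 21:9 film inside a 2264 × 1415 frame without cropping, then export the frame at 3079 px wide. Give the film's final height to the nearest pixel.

At 2264×1415 the film is width-limited, so height = 2264 × 9/21 ≈ 970.29 px.
Scaling 2264 → 3079 is ×1.3600, so the height becomes 970.29 × 1.3600 ≈ 1319.57 px.

1320 px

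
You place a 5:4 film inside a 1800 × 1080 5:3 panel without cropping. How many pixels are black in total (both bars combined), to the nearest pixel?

486000 pixels

Since 1.250 < 1.667, the film is height-limited.
That makes the image 1350.0000 px wide (1080 × 5/4).
Black = 1800 − 1350.0000 = 450.0000 px.
Bar area = 450.0000 × 1080 ≈ 486000 px.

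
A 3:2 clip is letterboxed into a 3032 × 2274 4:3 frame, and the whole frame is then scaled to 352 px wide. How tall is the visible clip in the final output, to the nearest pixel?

235 px

At 3032×2274 the clip is width-limited, so height = 3032 × 2/3 ≈ 2021.33 px.
The frame scales by 352/3032 = 0.1161; 2021.33 × 0.1161 ≈ 234.67 px.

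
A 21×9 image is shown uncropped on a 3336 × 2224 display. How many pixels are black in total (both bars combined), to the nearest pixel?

21×9 is wider than 3:2, so it spans the full width.
The image is 3336 × 9/21 ≈ 1429.7143 px tall.
Black = 2224 − 1429.7143 = 794.2857 px.
That's 794.2857 × 3336 ≈ 2649737 black pixels.

2649737 pixels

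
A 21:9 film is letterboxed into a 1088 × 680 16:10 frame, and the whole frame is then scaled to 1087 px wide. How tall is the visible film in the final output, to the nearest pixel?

Fitted into 1088×680, the film spans the width; its height is 1088 × 9/21 ≈ 466.29 px.
The frame scales by 1087/1088 = 0.9991; 466.29 × 0.9991 ≈ 465.86 px.

466 px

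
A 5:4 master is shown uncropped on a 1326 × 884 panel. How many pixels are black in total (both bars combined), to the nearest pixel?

5:4 is narrower than 3:2, so it spans the full height.
That makes the image 1105.0000 px wide (884 × 5/4).
Black = 1326 − 1105.0000 = 221.0000 px.
Bar area = 221.0000 × 884 ≈ 195364 px.

195364 pixels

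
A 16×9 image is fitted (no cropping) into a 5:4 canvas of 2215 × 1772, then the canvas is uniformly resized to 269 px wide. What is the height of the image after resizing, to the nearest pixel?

In the 2215×1772 frame the image fills the width: height = 2215 × 9/16 ≈ 1245.94 px.
Resizing to 269 px wide multiplies everything by 0.1214: 1245.94 → 151.31 px.

151 px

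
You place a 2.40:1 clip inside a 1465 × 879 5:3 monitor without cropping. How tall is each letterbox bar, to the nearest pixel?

134 px

2.40:1 is wider than 5:3, so it spans the full width.
The clip is 1465 / 2.400 ≈ 610.42 px tall.
Black = 879 − 610.42 = 268.58 px, or 134.29 per bar.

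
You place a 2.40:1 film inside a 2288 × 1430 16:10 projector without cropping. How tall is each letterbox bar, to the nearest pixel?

Since 2.400 > 1.600, the film is width-limited.
Content height = 2288 / 2.400 ≈ 953.33 px.
1430 − 953.33 = 476.67 px of bars (238.33 each).

238 px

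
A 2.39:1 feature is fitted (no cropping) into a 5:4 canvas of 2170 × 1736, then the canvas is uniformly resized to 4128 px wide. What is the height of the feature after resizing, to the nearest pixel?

1727 px

In the 2170×1736 frame the feature fills the width: height = 2170 / 2.390 ≈ 907.95 px.
Scaling 2170 → 4128 is ×1.9023, so the height becomes 907.95 × 1.9023 ≈ 1727.20 px.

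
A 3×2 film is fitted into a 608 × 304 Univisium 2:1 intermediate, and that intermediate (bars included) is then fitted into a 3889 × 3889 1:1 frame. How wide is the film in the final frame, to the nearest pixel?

2917 px

First fit — 3×2 into 608×304 spans the height: 456.00 × 304.00.
The Univisium 2:1 canvas is width-limited in 3889×3889, giving 3889.00 × 1944.50; scale factor 6.3964.
The film scales with it: width 456.00 × 6.3964 ≈ 2916.75.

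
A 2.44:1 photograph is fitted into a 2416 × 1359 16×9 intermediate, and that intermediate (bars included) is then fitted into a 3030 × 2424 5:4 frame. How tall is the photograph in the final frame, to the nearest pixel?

2.44:1 in 2416×1359: fills the width, so the photograph is 2416.00 × 990.16.
Second fit — the 16×9 canvas into 3030×2424 spans the width: 3030.00 × 1704.38 (×1.2541 from 2416×1359).
Applying the same ×1.2541: 990.16 → 1241.80.

1242 px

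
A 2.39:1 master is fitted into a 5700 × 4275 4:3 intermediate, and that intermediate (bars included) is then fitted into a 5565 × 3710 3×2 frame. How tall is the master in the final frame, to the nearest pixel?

2070 px

First fit — 2.39:1 into 5700×4275 spans the width: 5700.00 × 2384.94.
The 4:3 canvas is height-limited in 5565×3710, giving 4946.67 × 3710.00; scale factor 0.8678.
The master scales with it: height 2384.94 × 0.8678 ≈ 2069.74.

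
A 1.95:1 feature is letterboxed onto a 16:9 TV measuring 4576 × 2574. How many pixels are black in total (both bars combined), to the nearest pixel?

1040277 pixels

Since 1.950 > 1.778, the feature is width-limited.
Content height = 4576 / 1.950 ≈ 2346.6667 px.
Black = 2574 − 2346.6667 = 227.3333 px.
Bar area = 227.3333 × 4576 ≈ 1040277 px.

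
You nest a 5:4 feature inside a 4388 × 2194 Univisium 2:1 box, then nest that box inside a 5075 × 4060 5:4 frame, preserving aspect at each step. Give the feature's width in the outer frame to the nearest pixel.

Inside the 4388×2194 canvas the feature is height-limited at 2742.50 × 2194.00.
Second fit — the Univisium 2:1 canvas into 5075×4060 spans the width: 5075.00 × 2537.50 (×1.1566 from 4388×2194).
The feature scales with it: width 2742.50 × 1.1566 ≈ 3171.88.

3172 px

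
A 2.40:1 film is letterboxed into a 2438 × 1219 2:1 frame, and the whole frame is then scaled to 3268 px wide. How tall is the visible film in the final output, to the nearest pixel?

1362 px

In the 2438×1219 frame the film fills the width: height = 2438 / 2.400 ≈ 1015.83 px.
The frame scales by 3268/2438 = 1.3404; 1015.83 × 1.3404 ≈ 1361.67 px.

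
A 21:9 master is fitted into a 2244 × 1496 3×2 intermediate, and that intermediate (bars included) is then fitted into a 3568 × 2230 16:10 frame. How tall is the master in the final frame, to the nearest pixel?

Inside the 2244×1496 canvas the master is width-limited at 2244.00 × 961.71.
The 3×2 canvas is height-limited in 3568×2230, giving 3345.00 × 2230.00; scale factor 1.4906.
The master scales with it: height 961.71 × 1.4906 ≈ 1433.57.

1434 px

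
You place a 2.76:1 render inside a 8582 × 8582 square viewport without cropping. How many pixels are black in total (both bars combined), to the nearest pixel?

46965679 pixels

2.76:1 is wider than square, so it spans the full width.
That makes the image 3109.4203 px tall (8582 / 2.760).
Leftover height: 8582 − 3109.4203 = 5472.5797 px.
That's 5472.5797 × 8582 ≈ 46965679 black pixels.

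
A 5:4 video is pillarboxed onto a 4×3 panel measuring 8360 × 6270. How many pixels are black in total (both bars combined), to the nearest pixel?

3276075 pixels

5:4 is narrower than 4×3, so it spans the full height.
That makes the image 7837.5000 px wide (6270 × 5/4).
Leftover width: 8360 − 7837.5000 = 522.5000 px.
Bar area = 522.5000 × 6270 ≈ 3276075 px.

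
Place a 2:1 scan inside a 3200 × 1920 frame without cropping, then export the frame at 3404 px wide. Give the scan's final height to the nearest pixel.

1702 px

At 3200×1920 the scan is width-limited, so height = 3200 × 1/2 ≈ 1600.00 px.
The frame scales by 3404/3200 = 1.0637; 1600.00 × 1.0637 ≈ 1702.00 px.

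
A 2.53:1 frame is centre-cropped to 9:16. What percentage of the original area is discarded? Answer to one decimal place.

77.8%

The height stays; only width is cut (since 9:16 is narrower than 2.53:1).
Fraction kept = (0.562)/(2.530) ≈ 22.23%, so 77.77% is lost.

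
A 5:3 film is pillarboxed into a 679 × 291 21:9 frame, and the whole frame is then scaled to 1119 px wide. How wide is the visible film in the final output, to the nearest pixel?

799 px

Fitted into 679×291, the film spans the height; its width is 291 × 5/3 ≈ 485.00 px.
The frame scales by 1119/679 = 1.6480; 485.00 × 1.6480 ≈ 799.29 px.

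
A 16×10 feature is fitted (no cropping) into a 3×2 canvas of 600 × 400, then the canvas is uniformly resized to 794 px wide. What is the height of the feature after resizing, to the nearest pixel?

496 px

Fitted into 600×400, the feature spans the width; its height is 600 × 10/16 ≈ 375.00 px.
The frame scales by 794/600 = 1.3233; 375.00 × 1.3233 ≈ 496.25 px.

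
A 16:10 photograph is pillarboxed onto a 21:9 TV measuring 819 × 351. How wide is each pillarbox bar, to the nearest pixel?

129 px

Since 1.600 < 2.333, the photograph is height-limited.
Content width = 351 × 16/10 ≈ 561.60 px.
819 − 561.60 = 257.40 px of bars (128.70 each).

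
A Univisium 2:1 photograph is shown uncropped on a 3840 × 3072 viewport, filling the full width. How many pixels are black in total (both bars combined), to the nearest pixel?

4423680 pixels

The photograph is 3840 × 1/2 ≈ 1920.0000 px tall.
Leftover height: 3072 − 1920.0000 = 1152.0000 px.
Bar area = 1152.0000 × 3840 ≈ 4423680 px.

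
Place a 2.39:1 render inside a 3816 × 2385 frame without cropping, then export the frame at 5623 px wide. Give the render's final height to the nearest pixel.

2353 px

Fitted into 3816×2385, the render spans the width; its height is 3816 / 2.390 ≈ 1596.65 px.
Resizing to 5623 px wide multiplies everything by 1.4735: 1596.65 → 2352.72 px.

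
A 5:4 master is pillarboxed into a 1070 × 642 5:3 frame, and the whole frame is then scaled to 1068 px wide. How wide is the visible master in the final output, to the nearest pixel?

801 px

At 1070×642 the master is height-limited, so width = 642 × 5/4 ≈ 802.50 px.
The frame scales by 1068/1070 = 0.9981; 802.50 × 0.9981 ≈ 801.00 px.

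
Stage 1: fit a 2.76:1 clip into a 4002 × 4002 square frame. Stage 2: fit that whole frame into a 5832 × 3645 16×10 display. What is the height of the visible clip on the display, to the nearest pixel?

1321 px

2.76:1 in 4002×4002: fills the width, so the clip is 4002.00 × 1450.00.
Second fit — the square canvas into 5832×3645 spans the height: 3645.00 × 3645.00 (×0.9108 from 4002×4002).
So the clip's height is 1450.00 × 0.9108 ≈ 1320.65.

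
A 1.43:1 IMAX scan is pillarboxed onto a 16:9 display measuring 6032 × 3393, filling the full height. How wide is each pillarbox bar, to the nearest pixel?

That makes the image 4851.99 px wide (3393 × 1.430).
Leftover width: 6032 − 4851.99 = 1180.01 px → 590.00 each side.

590 px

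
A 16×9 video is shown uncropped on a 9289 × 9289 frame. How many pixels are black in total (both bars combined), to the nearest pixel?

Since 1.778 > 1.000, the video is width-limited.
Content height = 9289 × 9/16 ≈ 5225.0625 px.
Black = 9289 − 5225.0625 = 4063.9375 px.
Across the 9289-px span: 4063.9375 × 9289 ≈ 37749915 px.

37749915 pixels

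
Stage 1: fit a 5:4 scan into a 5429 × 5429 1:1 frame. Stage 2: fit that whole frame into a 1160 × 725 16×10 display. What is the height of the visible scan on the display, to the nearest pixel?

5:4 in 5429×5429: fills the width, so the scan is 5429.00 × 4343.20.
Second fit — the 1:1 canvas into 1160×725 spans the height: 725.00 × 725.00 (×0.1335 from 5429×5429).
Applying the same ×0.1335: 4343.20 → 580.00.

580 px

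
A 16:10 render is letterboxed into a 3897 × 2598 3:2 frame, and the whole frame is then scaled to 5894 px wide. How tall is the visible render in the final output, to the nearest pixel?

In the 3897×2598 frame the render fills the width: height = 3897 × 10/16 ≈ 2435.62 px.
Resizing to 5894 px wide multiplies everything by 1.5124: 2435.62 → 3683.75 px.

3684 px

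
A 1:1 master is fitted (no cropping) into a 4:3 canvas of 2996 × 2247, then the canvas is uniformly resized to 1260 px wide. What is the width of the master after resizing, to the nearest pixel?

945 px

At 2996×2247 the master is height-limited, so width = 2247 × 1/1 ≈ 2247.00 px.
Scaling 2996 → 1260 is ×0.4206, so the width becomes 2247.00 × 0.4206 ≈ 945.00 px.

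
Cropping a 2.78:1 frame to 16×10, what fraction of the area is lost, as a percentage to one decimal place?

The height stays; only width is cut (since 16×10 is narrower than 2.78:1).
Area ratio = (1.600)/(2.780) = 57.55%; the remaining 42.45% is cropped out.

42.4%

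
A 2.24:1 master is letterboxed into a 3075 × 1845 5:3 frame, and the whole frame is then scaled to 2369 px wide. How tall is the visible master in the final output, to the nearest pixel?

Fitted into 3075×1845, the master spans the width; its height is 3075 / 2.240 ≈ 1372.77 px.
The frame scales by 2369/3075 = 0.7704; 1372.77 × 0.7704 ≈ 1057.59 px.

1058 px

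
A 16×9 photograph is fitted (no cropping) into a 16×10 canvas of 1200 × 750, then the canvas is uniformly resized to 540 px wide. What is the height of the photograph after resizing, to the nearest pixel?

In the 1200×750 frame the photograph fills the width: height = 1200 × 9/16 ≈ 675.00 px.
Scaling 1200 → 540 is ×0.4500, so the height becomes 675.00 × 0.4500 ≈ 303.75 px.

304 px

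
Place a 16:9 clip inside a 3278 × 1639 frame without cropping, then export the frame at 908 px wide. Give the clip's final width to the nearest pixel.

At 3278×1639 the clip is height-limited, so width = 1639 × 16/9 ≈ 2913.78 px.
Resizing to 908 px wide multiplies everything by 0.2770: 2913.78 → 807.11 px.

807 px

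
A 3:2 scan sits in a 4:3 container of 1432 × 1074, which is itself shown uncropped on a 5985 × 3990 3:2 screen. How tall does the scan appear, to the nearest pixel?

3:2 in 1432×1074: fills the width, so the scan is 1432.00 × 954.67.
The 4:3 canvas is height-limited in 5985×3990, giving 5320.00 × 3990.00; scale factor 3.7151.
Applying the same ×3.7151: 954.67 → 3546.67.

3547 px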